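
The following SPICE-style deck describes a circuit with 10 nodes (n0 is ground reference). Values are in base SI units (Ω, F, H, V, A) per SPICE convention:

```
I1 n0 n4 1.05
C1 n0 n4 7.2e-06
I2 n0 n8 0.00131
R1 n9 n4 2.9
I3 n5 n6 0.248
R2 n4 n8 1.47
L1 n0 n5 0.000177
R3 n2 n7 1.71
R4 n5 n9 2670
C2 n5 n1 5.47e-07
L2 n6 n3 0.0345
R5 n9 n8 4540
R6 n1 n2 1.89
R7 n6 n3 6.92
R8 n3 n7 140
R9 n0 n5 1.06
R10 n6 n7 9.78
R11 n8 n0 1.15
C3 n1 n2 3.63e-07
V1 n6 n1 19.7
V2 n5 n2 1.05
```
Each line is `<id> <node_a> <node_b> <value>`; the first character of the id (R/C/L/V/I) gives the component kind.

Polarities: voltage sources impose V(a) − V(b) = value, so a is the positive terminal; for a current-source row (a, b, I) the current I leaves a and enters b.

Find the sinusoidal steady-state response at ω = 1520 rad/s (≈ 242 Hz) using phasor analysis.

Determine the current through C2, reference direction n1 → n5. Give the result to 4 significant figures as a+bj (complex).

Element admittances at ω=1520 rad/s:
  I1: injects 1.05 A into n4 (from n0)
  Y(C1) = 0.000+0.01094j S between n0,n4
  I2: injects 0.00131 A into n8 (from n0)
  Y(R1) = 0.3448+0.000j S between n9,n4
  I3: injects 0.248 A into n6 (from n5)
  Y(R2) = 0.6803+0.000j S between n4,n8
  Y(L1) = 0.000-3.717j S between n0,n5
  Y(R3) = 0.5848+0.000j S between n2,n7
  Y(R4) = 0.0003745+0.000j S between n5,n9
  Y(C2) = 0.000+0.0008314j S between n5,n1
  Y(L2) = 0.000-0.01907j S between n6,n3
  Y(R5) = 0.0002203+0.000j S between n9,n8
  Y(R6) = 0.5291+0.000j S between n1,n2
  Y(R7) = 0.1445+0.000j S between n6,n3
  Y(R8) = 0.007143+0.000j S between n3,n7
  Y(R9) = 0.9434+0.000j S between n0,n5
  Y(R10) = 0.1022+0.000j S between n6,n7
  Y(R11) = 0.8696+0.000j S between n8,n0
  Y(C3) = 0.000+0.0005518j S between n1,n2
  V1: constraint V(n6)−V(n1) = 19.7
  V2: constraint V(n5)−V(n2) = 1.05
Assemble and solve the 11×11 MNA system:
  V(n1)=-3.566+0.008087j  V(n2)=-1.050+0.0002578j  V(n3)=15.46-0.07670j  V(n4)=2.747-0.07868j  V(n5)=7.337e-05+0.0002578j  V(n6)=16.13+0.008087j  V(n7)=1.651+0.0006191j  V(n8)=1.207-0.03454j  V(n9)=2.743-0.07856j
  i(V1)=-1.331-0.0002113j  i(V2)=-0.2480-0.002965j

-6.510e-06-0.002965j A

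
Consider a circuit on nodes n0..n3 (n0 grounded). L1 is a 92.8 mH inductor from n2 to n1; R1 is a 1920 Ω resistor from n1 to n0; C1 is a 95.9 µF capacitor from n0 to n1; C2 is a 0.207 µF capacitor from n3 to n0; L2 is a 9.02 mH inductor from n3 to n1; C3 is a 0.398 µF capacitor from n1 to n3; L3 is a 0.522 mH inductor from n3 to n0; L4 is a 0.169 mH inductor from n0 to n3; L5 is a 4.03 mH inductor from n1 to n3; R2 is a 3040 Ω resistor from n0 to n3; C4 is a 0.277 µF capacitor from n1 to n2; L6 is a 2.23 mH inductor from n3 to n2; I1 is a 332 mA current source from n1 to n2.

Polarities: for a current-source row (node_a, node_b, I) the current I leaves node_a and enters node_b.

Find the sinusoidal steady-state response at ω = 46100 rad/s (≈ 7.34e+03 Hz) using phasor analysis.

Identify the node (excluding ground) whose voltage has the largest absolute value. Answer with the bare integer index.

MNA unknowns: 3 node voltages V₁..V_3
L1: Y=0.000-0.0002337j on G[2,1]
R1: Y=0.0005208+0.000j on G[1,0]
C1: Y=0.000+4.421j on G[0,1]
C2: Y=0.000+0.009543j on G[3,0]
L2: Y=0.000-0.002405j on G[3,1]
C3: Y=0.000+0.01835j on G[1,3]
L3: Y=0.000-0.04156j on G[3,0]
L4: Y=0.000-0.1284j on G[0,3]
L5: Y=0.000-0.005383j on G[1,3]
R2: Y=0.0003289+0.000j on G[0,3]
C4: Y=0.000+0.01277j on G[1,2]
L6: Y=0.000-0.009727j on G[3,2]
I1: z[1]−=0.332, z[2]+=0.332
solve → V1=0.0001020-0.2172j, V2=0.03570-98.44j, V3=-0.01018-5.988j

2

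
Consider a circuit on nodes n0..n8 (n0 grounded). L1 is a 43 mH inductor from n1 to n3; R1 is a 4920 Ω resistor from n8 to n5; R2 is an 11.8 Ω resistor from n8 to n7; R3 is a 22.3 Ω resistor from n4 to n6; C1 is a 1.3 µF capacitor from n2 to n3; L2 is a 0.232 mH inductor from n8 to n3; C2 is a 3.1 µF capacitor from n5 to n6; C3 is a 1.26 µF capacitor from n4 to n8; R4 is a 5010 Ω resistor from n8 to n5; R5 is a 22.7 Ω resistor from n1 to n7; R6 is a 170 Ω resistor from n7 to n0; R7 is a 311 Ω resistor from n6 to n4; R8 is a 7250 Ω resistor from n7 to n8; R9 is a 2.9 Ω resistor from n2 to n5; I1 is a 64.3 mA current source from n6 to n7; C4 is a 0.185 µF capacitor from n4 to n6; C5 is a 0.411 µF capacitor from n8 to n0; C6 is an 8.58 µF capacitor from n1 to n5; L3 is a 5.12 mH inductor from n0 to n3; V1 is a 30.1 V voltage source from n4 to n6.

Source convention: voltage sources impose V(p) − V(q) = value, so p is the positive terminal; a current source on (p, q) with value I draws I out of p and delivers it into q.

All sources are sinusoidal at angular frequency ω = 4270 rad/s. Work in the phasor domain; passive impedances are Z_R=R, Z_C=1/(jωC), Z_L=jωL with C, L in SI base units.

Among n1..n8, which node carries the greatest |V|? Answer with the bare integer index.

4

Apply KCL at each of the 8 non-ground nodes and solve the resulting linear system.
Node n1: branches {L1, R5, C6} → V_1 = -0.8283-3.033j
Node n2: branches {C1, R9} → V_2 = -3.198-1.407j
Node n3: branches {L1, C1, L2, L3} → V_3 = -0.1338-0.01438j
Node n4: branches {R3, C3, R7, C4, V1} → V_4 = 19.10+2.417j
Node n5: branches {R1, C2, R4, R9, C6} → V_5 = -3.175-1.456j
Node n6: branches {R3, C2, R7, I1, C4, V1} → V_6 = -11.00+2.417j
Node n7: branches {R2, R5, R6, R8, I1} → V_7 = 0.1099-0.9950j
Node n8: branches {R1, R2, L2, C3, R4, R8, C5} → V_8 = -0.1530-0.006406j
Source currents: i(V1)=-1.434-0.1274j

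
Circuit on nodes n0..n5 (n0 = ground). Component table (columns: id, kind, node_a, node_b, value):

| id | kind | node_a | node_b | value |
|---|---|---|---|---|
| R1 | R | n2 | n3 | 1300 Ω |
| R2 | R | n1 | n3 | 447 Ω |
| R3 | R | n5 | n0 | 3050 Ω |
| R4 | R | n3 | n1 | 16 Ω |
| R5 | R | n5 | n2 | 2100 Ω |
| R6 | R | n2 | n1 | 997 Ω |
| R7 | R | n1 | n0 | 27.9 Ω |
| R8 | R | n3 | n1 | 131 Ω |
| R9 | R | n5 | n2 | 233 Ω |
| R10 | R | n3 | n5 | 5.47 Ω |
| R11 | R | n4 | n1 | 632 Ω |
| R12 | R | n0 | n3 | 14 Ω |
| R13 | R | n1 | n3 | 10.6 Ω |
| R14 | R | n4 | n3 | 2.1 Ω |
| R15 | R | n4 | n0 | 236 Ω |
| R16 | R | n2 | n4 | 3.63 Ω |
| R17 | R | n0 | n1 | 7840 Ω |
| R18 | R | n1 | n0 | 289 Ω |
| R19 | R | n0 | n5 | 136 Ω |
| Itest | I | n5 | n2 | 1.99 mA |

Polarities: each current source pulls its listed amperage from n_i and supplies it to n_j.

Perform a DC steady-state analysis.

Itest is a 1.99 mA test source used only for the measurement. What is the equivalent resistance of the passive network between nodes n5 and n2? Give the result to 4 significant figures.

Element admittances at DC:
  Y(R1) = 0.0007692 S between n2,n3
  Y(R2) = 0.002237 S between n1,n3
  Y(R3) = 0.0003279 S between n5,n0
  Y(R4) = 0.06250 S between n3,n1
  Y(R5) = 0.0004762 S between n5,n2
  Y(R6) = 0.001003 S between n2,n1
  Y(R7) = 0.03584 S between n1,n0
  Y(R8) = 0.007634 S between n3,n1
  Y(R9) = 0.004292 S between n5,n2
  Y(R10) = 0.1828 S between n3,n5
  Y(R11) = 0.001582 S between n4,n1
  Y(R12) = 0.07143 S between n0,n3
  Y(R13) = 0.09434 S between n1,n3
  Y(R14) = 0.4762 S between n4,n3
  Y(R15) = 0.004237 S between n4,n0
  Y(R16) = 0.2755 S between n2,n4
  Y(R17) = 0.0001276 S between n0,n1
  Y(R18) = 0.003460 S between n1,n0
  Y(R19) = 0.007353 S between n0,n5
  Itest: injects 0.00199 A into n2 (from n5)
Assemble and solve the 5×5 MNA system:
  V(n1)=0.0004802  V(n2)=0.01117  V(n3)=0.0004925  V(n4)=0.004373  V(n5)=-0.009457

R_eq = 10.37 Ω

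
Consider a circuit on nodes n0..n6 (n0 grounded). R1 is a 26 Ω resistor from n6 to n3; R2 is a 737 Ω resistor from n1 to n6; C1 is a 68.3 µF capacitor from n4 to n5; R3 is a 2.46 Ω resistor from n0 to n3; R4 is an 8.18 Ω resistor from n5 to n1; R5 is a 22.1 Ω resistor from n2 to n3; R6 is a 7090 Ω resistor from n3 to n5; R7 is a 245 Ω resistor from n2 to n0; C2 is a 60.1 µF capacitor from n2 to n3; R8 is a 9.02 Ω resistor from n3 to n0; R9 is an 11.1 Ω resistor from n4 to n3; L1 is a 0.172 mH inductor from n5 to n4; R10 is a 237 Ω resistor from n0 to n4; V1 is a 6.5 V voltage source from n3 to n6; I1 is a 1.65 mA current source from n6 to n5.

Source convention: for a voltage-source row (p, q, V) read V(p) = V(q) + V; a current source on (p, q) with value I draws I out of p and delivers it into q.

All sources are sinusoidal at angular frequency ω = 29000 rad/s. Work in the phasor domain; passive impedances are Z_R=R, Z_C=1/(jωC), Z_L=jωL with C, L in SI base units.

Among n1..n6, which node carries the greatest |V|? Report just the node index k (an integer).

6

Apply KCL at each of the 6 non-ground nodes and solve the resulting linear system.
Node n1: branches {R2, R4} → V_1 = -0.1438+0.003809j
Node n2: branches {R5, R7, C2} → V_2 = 0.0005928+1.863e-06j
Node n3: branches {R1, R3, R5, R6, C2, R8, R9, V1} → V_3 = 0.0005929+4.754e-07j
Node n4: branches {C1, R9, L1, R10} → V_4 = -0.07327-6.010e-05j
Node n5: branches {C1, R4, R6, L1, I1} → V_5 = -0.07327+0.003851j
Node n6: branches {R1, R2, V1, I1} → V_6 = -6.499+4.754e-07j
Source currents: i(V1)=-0.2570-5.168e-06j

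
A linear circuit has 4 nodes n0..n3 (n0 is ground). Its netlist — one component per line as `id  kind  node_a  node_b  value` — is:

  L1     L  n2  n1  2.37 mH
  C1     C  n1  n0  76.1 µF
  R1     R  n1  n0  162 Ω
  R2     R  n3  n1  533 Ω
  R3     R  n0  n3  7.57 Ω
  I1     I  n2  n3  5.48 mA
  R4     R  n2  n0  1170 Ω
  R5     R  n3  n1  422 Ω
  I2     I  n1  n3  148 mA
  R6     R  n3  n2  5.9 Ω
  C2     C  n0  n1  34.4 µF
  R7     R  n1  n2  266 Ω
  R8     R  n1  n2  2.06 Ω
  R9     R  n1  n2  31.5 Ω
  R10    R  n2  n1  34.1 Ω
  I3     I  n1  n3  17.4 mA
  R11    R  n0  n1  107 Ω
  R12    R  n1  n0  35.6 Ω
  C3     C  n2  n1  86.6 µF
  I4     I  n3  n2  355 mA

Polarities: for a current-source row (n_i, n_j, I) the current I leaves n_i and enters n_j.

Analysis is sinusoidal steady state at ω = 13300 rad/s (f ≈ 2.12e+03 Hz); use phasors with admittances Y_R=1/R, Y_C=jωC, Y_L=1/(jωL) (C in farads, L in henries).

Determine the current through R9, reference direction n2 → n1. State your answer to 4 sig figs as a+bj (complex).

0.003055-0.005279j A

MNA unknowns: 3 node voltages V₁..V_3
L1: Y=0.000-0.03172j on G[2,1]
C1: Y=0.000+1.012j on G[1,0]
R1: Y=0.006173+0.000j on G[1,0]
R2: Y=0.001876+0.000j on G[3,1]
R3: Y=0.1321+0.000j on G[0,3]
I1: z[2]−=0.00548, z[3]+=0.00548
R4: Y=0.0008547+0.000j on G[2,0]
R5: Y=0.002370+0.000j on G[3,1]
I2: z[1]−=0.148, z[3]+=0.148
R6: Y=0.1695+0.000j on G[3,2]
C2: Y=0.000+0.4575j on G[0,1]
R7: Y=0.003759+0.000j on G[1,2]
R8: Y=0.4854+0.000j on G[1,2]
R9: Y=0.03175+0.000j on G[1,2]
R10: Y=0.02933+0.000j on G[2,1]
I3: z[1]−=0.0174, z[3]+=0.0174
R11: Y=0.009346+0.000j on G[0,1]
R12: Y=0.02809+0.000j on G[1,0]
C3: Y=0.000+1.152j on G[2,1]
I4: z[3]−=0.355, z[2]+=0.355
solve → V1=0.01231-0.04826j, V2=0.1085-0.2146j, V3=-0.5417-0.1196j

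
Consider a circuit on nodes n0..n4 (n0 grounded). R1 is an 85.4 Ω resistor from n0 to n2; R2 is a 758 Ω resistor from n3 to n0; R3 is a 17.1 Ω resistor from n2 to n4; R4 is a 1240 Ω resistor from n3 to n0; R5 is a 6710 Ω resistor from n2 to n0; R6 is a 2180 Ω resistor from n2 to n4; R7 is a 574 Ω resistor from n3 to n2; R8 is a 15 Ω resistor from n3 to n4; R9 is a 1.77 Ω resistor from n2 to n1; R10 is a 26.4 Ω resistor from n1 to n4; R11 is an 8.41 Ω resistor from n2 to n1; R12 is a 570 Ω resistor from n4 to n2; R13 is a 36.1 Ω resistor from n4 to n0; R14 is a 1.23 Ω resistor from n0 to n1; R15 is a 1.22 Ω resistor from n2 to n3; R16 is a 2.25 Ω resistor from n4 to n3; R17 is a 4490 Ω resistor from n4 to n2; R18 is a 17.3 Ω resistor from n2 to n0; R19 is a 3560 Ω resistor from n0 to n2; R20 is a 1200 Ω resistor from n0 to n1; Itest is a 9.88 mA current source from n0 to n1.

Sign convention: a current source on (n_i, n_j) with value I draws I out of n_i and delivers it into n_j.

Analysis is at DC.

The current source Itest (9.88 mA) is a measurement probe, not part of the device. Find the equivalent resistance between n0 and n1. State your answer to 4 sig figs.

MNA unknowns: 4 node voltages V₁..V_4
R1: Y=0.01171 on G[0,2]
R2: Y=0.001319 on G[3,0]
R3: Y=0.05848 on G[2,4]
R4: Y=0.0008065 on G[3,0]
R5: Y=0.0001490 on G[2,0]
R6: Y=0.0004587 on G[2,4]
R7: Y=0.001742 on G[3,2]
R8: Y=0.06667 on G[3,4]
R9: Y=0.5650 on G[2,1]
R10: Y=0.03788 on G[1,4]
R11: Y=0.1189 on G[2,1]
R12: Y=0.001754 on G[4,2]
R13: Y=0.02770 on G[4,0]
R14: Y=0.8130 on G[0,1]
R15: Y=0.8197 on G[2,3]
R16: Y=0.4444 on G[4,3]
R17: Y=0.0002227 on G[4,2]
R18: Y=0.05780 on G[2,0]
R19: Y=0.0002809 on G[0,2]
R20: Y=0.0008333 on G[0,1]
Itest: z[0]−=0.00988, z[1]+=0.00988
solve → V1=0.01097, V2=0.009680, V3=0.009468, V4=0.009166

R_eq = 1.110 Ω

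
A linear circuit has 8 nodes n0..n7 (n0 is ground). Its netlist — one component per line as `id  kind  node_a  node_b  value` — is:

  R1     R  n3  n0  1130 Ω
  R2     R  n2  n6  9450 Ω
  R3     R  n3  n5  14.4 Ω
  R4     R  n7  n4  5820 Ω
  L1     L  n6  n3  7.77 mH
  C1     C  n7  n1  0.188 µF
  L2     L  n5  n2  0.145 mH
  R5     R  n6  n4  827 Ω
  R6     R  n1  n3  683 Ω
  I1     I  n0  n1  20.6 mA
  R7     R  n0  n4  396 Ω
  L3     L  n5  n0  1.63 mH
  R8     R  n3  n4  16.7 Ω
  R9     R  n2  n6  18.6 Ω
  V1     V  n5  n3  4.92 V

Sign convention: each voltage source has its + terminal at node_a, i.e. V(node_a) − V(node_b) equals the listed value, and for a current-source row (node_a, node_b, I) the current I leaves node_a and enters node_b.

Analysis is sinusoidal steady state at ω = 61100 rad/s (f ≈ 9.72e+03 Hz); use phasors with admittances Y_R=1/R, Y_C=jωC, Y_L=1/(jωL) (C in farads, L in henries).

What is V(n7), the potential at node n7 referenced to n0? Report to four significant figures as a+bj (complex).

Apply KCL at each of the 7 non-ground nodes and solve the resulting linear system.
Node n1: branches {C1, R6, I1} → V_1 = 8.785+3.252j
Node n2: branches {R2, L2, R9} → V_2 = 0.9983+3.235j
Node n3: branches {R1, R3, L1, R6, R8, V1} → V_3 = -3.836+3.285j
Node n4: branches {R4, R5, R7, R8} → V_4 = -3.561+3.158j
Node n5: branches {R3, L2, L3, V1} → V_5 = 1.084+3.285j
Node n6: branches {R2, L1, R5, R9} → V_6 = 0.8932+3.414j
Node n7: branches {R4, C1} → V_7 = 8.781+3.437j
Source currents: i(V1)=-0.3803+0.02053j

8.781+3.437j V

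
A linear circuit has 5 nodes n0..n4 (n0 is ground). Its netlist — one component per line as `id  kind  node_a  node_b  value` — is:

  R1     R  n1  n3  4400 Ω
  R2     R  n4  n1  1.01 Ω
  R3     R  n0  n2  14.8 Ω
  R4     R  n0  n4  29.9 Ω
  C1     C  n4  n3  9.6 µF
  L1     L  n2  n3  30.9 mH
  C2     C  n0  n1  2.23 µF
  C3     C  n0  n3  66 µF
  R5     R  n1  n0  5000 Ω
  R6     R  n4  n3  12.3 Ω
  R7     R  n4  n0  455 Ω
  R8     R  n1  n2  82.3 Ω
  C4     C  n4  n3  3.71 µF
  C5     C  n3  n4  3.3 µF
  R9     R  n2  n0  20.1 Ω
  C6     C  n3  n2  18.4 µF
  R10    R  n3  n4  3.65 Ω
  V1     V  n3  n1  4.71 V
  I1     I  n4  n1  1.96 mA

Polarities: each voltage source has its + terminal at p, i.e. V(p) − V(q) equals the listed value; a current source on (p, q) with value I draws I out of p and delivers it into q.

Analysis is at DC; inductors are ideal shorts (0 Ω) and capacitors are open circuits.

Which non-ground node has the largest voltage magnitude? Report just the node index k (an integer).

1

MNA unknowns: 4 node voltages V₁..V_4 plus 2 source currents (L1, V1)
R1: Y=0.0002273 on G[1,3]
R2: Y=0.9901 on G[4,1]
R3: Y=0.06757 on G[0,2]
R4: Y=0.03344 on G[0,4]
C1: Y=0.000 on G[4,3]
L1: row V2−V3=0, i_L1 at 2,3
C2: Y=0.000 on G[0,1]
C3: Y=0.000 on G[0,3]
R5: Y=0.0002000 on G[1,0]
R6: Y=0.08130 on G[4,3]
R7: Y=0.002198 on G[4,0]
R8: Y=0.01215 on G[1,2]
C4: Y=0.000 on G[4,3]
C5: Y=0.000 on G[3,4]
R9: Y=0.04975 on G[2,0]
C6: Y=0.000 on G[3,2]
R10: Y=0.2740 on G[3,4]
V1: row V3−V1=4.71, i_V1 at 3,1
I1: z[4]−=0.00196, z[1]+=0.00196
solve → V1=-3.913, V2=0.7971, V3=0.7971, V4=-2.602
aux → i_L1=-0.1507, i_V1=-1.359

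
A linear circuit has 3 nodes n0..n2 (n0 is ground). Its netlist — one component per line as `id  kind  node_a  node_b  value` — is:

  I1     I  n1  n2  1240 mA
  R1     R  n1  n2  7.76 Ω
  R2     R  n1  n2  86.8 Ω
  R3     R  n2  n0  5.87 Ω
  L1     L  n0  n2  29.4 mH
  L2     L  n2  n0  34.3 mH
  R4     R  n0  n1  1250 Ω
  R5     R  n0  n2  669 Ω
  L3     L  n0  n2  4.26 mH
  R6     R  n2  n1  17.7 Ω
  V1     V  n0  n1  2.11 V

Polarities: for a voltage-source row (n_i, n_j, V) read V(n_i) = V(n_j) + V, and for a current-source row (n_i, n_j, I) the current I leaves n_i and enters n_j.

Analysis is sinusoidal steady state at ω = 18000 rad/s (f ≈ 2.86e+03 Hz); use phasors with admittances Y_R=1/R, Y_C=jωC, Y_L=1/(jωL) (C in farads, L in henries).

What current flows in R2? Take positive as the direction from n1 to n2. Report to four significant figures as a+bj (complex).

Apply KCL at each of the 2 non-ground nodes and solve the resulting linear system.
Node n1: branches {I1, R1, R2, R4, R6, V1} → V_1 = -2.110+0.000j
Node n2: branches {I1, R1, R2, R3, L1, L2, R5, L3, R6} → V_2 = 2.232+0.1002j
Source currents: i(V1)=0.3835-0.01972j

-0.05002-0.001154j A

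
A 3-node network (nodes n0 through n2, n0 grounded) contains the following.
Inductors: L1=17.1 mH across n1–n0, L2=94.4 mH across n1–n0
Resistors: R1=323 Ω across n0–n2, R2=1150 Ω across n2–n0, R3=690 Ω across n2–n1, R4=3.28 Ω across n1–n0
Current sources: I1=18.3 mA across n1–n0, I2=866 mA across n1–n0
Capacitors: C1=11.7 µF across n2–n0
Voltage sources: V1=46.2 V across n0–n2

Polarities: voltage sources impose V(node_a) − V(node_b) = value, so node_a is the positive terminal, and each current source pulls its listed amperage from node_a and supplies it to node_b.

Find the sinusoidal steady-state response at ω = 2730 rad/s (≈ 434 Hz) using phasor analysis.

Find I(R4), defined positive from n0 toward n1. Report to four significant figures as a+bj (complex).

0.9403+0.07767j A

Apply KCL at each of the 2 non-ground nodes and solve the resulting linear system.
Node n1: branches {L1, L2, I1, R3, R4, I2} → V_1 = -3.084-0.2548j
Node n2: branches {R1, R2, C1, R3, V1} → V_2 = -46.20+0.000j
Source currents: i(V1)=-0.2457-1.475j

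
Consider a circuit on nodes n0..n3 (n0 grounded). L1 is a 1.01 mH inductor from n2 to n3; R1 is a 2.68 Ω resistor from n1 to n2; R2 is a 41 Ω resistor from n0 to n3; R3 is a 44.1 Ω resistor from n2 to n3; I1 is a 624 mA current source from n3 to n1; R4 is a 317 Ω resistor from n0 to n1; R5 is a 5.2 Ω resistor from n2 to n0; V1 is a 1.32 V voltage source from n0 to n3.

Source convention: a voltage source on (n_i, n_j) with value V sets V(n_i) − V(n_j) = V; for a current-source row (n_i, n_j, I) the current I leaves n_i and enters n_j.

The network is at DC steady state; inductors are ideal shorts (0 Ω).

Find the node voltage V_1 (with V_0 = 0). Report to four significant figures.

Apply KCL at each of the 3 non-ground nodes and solve the resulting linear system.
Node n1: branches {R1, I1, R4} → V_1 = 0.3494
Node n2: branches {L1, R1, R3, R5} → V_2 = -1.320
Node n3: branches {L1, R2, R3, I1, V1} → V_3 = -1.320
Source currents: i(L1)=0.8767, i(V1)=-0.2849

0.3494 V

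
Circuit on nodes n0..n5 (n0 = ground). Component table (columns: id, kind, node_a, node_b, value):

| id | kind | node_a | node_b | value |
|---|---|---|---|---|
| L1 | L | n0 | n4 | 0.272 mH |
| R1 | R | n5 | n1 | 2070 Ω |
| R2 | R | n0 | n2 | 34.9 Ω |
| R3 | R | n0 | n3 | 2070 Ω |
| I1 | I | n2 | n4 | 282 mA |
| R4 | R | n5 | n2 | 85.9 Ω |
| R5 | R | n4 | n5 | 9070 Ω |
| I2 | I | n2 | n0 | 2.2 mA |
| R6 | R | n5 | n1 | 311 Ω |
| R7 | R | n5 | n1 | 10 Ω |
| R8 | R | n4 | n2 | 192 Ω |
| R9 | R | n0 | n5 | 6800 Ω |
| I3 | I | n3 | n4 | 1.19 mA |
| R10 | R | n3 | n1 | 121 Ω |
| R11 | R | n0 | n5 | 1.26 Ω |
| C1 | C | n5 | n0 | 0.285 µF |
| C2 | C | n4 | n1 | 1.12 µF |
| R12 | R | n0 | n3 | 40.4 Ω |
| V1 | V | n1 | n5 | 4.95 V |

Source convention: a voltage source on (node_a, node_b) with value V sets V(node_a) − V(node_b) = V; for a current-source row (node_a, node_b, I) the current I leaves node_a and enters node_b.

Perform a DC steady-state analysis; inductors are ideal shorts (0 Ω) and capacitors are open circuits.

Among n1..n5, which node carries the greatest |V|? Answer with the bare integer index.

Apply KCL at each of the 5 non-ground nodes and solve the resulting linear system.
Node n1: branches {R1, R6, R7, R10, C2, V1} → V_1 = 4.822
Node n2: branches {R2, I1, R4, I2, R8} → V_2 = -6.279
Node n3: branches {R3, I3, R10, R12} → V_3 = 1.154
Node n4: branches {L1, I1, R5, R8, I3, C2} → V_4 = 0.000
Node n5: branches {R1, R4, R5, R6, R7, R9, R11, C1, V1} → V_5 = -0.1284
Source currents: i(L1)=-0.2505, i(V1)=-0.5436

2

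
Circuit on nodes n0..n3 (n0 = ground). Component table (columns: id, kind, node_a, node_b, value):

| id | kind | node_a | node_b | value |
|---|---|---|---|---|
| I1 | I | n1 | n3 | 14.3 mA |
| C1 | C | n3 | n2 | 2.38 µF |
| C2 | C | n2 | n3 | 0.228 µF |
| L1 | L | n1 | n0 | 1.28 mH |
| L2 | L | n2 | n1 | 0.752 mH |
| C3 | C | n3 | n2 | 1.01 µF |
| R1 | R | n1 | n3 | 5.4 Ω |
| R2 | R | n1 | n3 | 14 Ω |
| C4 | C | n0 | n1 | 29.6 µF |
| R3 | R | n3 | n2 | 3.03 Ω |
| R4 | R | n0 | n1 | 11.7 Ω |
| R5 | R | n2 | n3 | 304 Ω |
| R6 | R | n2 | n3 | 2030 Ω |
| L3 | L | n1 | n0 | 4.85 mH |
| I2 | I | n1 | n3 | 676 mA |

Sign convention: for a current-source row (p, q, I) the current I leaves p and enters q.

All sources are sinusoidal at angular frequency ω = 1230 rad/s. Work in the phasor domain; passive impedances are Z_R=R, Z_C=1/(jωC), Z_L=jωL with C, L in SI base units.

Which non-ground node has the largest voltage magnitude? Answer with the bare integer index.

Element admittances at ω=1230 rad/s:
  I1: injects 0.0143 A into n3 (from n1)
  Y(C1) = 0.000+0.002927j S between n3,n2
  Y(C2) = 0.000+0.0002804j S between n2,n3
  Y(L1) = 0.000-0.6352j S between n1,n0
  Y(L2) = 0.000-1.081j S between n2,n1
  Y(C3) = 0.000+0.001242j S between n3,n2
  Y(R1) = 0.1852+0.000j S between n1,n3
  Y(R2) = 0.07143+0.000j S between n1,n3
  Y(C4) = 0.000+0.03641j S between n0,n1
  Y(R3) = 0.3300+0.000j S between n3,n2
  Y(R4) = 0.08547+0.000j S between n0,n1
  Y(R5) = 0.003289+0.000j S between n2,n3
  Y(R6) = 0.0004926+0.000j S between n2,n3
  Y(L3) = 0.000-0.1676j S between n1,n0
  I2: injects 0.676 A into n3 (from n1)
Assemble and solve the 3×3 MNA system:
  V(n1)=0.000+0.000j  V(n2)=0.04561+0.3552j  V(n3)=1.194+0.1921j

3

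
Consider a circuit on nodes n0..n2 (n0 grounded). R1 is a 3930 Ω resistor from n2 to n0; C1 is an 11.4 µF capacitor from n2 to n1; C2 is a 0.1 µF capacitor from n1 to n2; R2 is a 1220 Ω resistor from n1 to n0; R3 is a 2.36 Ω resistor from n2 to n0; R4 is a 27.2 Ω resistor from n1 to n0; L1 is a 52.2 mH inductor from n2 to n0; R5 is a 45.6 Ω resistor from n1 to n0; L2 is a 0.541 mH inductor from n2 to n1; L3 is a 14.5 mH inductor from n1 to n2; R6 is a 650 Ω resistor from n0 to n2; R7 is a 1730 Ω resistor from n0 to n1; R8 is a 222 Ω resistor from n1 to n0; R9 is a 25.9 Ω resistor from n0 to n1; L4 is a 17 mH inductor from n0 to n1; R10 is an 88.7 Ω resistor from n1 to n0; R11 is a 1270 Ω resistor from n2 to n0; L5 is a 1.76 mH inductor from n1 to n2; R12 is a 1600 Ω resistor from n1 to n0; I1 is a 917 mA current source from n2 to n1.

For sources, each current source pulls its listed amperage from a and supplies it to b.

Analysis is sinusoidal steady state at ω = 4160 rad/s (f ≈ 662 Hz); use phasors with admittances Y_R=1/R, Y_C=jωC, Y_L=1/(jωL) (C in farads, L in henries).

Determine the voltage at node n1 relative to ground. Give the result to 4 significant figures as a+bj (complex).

0.1746+1.263j V

MNA unknowns: 2 node voltages V₁..V_2
R1: Y=0.0002545+0.000j on G[2,0]
C1: Y=0.000+0.04742j on G[2,1]
C2: Y=0.000+0.0004160j on G[1,2]
R2: Y=0.0008197+0.000j on G[1,0]
R3: Y=0.4237+0.000j on G[2,0]
R4: Y=0.03676+0.000j on G[1,0]
L1: Y=0.000-0.004605j on G[2,0]
R5: Y=0.02193+0.000j on G[1,0]
L2: Y=0.000-0.4443j on G[2,1]
L3: Y=0.000-0.01658j on G[1,2]
R6: Y=0.001538+0.000j on G[0,2]
R7: Y=0.0005780+0.000j on G[0,1]
R8: Y=0.004505+0.000j on G[1,0]
R9: Y=0.03861+0.000j on G[0,1]
L4: Y=0.000-0.01414j on G[0,1]
R10: Y=0.01127+0.000j on G[1,0]
R11: Y=0.0007874+0.000j on G[2,0]
L5: Y=0.000-0.1366j on G[1,2]
R12: Y=0.0006250+0.000j on G[1,0]
I1: z[2]−=0.917, z[1]+=0.917
solve → V1=0.1746+1.263j, V2=-0.08541-0.3362j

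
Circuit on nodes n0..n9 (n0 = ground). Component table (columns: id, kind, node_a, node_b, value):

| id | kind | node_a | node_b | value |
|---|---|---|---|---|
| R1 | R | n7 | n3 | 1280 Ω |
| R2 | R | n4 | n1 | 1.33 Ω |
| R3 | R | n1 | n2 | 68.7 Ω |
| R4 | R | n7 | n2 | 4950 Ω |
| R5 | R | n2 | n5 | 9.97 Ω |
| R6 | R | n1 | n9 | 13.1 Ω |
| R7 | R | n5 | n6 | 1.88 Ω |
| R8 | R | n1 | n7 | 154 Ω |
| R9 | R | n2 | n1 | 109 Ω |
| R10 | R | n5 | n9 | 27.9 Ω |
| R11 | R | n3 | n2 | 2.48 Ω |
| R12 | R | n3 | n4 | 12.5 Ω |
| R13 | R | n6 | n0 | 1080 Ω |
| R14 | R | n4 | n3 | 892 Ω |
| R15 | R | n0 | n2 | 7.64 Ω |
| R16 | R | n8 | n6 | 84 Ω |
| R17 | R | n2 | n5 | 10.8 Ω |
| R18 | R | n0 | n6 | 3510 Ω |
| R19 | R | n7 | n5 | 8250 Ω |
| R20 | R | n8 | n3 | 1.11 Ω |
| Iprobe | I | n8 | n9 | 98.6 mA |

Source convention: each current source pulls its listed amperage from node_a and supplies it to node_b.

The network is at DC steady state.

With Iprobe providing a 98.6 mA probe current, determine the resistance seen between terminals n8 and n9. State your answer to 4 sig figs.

Element admittances at DC:
  Y(R1) = 0.0007813 S between n7,n3
  Y(R2) = 0.7519 S between n4,n1
  Y(R3) = 0.01456 S between n1,n2
  Y(R4) = 0.0002020 S between n7,n2
  Y(R5) = 0.1003 S between n2,n5
  Y(R6) = 0.07634 S between n1,n9
  Y(R7) = 0.5319 S between n5,n6
  Y(R8) = 0.006494 S between n1,n7
  Y(R9) = 0.009174 S between n2,n1
  Y(R10) = 0.03584 S between n5,n9
  Y(R11) = 0.4032 S between n3,n2
  Y(R12) = 0.08000 S between n3,n4
  Y(R13) = 0.0009259 S between n6,n0
  Y(R14) = 0.001121 S between n4,n3
  Y(R15) = 0.1309 S between n0,n2
  Y(R16) = 0.01190 S between n8,n6
  Y(R17) = 0.09259 S between n2,n5
  Y(R18) = 0.0002849 S between n0,n6
  Y(R19) = 0.0001212 S between n7,n5
  Y(R20) = 0.9009 S between n8,n3
  Iprobe: injects 0.0986 A into n9 (from n8)
Assemble and solve the 9×9 MNA system:
  V(n1)=0.5124  V(n2)=-0.001569  V(n3)=-0.1188  V(n4)=0.4509  V(n5)=0.1788  V(n6)=0.1696  V(n7)=0.4285  V(n8)=-0.2231  V(n9)=1.285

R_eq = 15.29 Ω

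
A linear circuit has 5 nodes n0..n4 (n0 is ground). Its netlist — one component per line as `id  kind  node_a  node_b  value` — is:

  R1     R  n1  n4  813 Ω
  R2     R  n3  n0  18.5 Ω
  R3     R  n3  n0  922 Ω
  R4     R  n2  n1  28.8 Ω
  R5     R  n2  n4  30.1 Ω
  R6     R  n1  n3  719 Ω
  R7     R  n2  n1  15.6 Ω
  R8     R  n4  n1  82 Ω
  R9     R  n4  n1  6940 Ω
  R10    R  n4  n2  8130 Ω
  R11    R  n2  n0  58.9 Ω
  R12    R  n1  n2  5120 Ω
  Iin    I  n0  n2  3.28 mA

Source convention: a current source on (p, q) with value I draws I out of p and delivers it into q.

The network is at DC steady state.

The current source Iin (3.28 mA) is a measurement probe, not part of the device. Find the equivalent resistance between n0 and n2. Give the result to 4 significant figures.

Apply KCL at each of the 4 non-ground nodes and solve the resulting linear system.
Node n1: branches {R1, R4, R6, R7, R8, R9, R12} → V_1 = 0.1769
Node n2: branches {R4, R5, R7, R10, R11, R12, Iin} → V_2 = 0.1791
Node n3: branches {R2, R3, R6} → V_3 = 0.004351
Node n4: branches {R1, R5, R8, R9, R10} → V_4 = 0.1784

R_eq = 54.59 Ω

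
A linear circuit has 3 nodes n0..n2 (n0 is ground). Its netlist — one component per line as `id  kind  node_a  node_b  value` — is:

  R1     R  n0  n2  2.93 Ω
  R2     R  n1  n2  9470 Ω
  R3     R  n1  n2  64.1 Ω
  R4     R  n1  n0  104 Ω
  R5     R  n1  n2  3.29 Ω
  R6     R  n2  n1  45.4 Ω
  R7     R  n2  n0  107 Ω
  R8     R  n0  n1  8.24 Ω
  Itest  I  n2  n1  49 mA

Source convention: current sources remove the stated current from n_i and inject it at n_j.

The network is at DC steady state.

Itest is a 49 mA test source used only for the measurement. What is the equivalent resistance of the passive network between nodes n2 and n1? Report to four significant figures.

R_eq = 2.288 Ω

Apply KCL at each of the 2 non-ground nodes and solve the resulting linear system.
Node n1: branches {R2, R3, R4, R5, R6, R8, Itest} → V_1 = 0.08163
Node n2: branches {R1, R2, R3, R5, R6, R7, Itest} → V_2 = -0.03049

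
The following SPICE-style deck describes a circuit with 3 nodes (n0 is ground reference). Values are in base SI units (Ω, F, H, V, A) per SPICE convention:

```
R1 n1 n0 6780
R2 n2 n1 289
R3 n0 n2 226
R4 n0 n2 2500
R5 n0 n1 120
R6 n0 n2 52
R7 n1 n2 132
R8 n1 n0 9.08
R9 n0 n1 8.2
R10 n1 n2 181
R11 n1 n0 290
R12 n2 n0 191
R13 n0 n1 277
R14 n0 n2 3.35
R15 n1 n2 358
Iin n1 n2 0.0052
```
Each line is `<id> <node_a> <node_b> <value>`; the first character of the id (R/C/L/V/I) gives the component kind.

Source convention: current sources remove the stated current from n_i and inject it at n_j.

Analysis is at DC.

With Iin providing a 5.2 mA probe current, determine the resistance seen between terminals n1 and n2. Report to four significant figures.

R_eq = 6.234 Ω

Apply KCL at each of the 2 non-ground nodes and solve the resulting linear system.
Node n1: branches {R1, R2, R5, R7, R8, R9, R10, R11, R13, R15, Iin} → V_1 = -0.01847
Node n2: branches {R2, R3, R4, R6, R7, R10, R12, R14, R15, Iin} → V_2 = 0.01395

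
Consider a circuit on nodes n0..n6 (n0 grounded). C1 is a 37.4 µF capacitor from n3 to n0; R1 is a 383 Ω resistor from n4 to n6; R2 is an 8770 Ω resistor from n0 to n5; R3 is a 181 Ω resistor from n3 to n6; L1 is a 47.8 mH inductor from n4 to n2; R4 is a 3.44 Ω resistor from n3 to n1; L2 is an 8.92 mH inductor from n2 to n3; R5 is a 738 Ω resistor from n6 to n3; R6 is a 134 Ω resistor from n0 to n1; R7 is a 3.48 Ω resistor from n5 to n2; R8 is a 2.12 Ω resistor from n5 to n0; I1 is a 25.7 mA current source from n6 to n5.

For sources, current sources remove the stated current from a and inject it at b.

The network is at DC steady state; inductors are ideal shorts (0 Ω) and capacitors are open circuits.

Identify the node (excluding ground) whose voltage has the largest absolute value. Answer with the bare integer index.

MNA unknowns: 6 node voltages V₁..V_6 plus 2 source currents (L1, L2)
C1: Y=0.000 on G[3,0]
R1: Y=0.002611 on G[4,6]
R2: Y=0.0001140 on G[0,5]
R3: Y=0.005525 on G[3,6]
L1: row V4−V2=0, i_L1 at 4,2
R4: Y=0.2907 on G[3,1]
L2: row V2−V3=0, i_L2 at 2,3
R5: Y=0.001355 on G[6,3]
R6: Y=0.007463 on G[0,1]
R7: Y=0.2874 on G[5,2]
R8: Y=0.4717 on G[5,0]
I1: z[6]−=0.0257, z[5]+=0.0257
solve → V1=-0.08378, V2=-0.08593, V3=-0.08593, V4=-0.08593, V5=0.001325, V6=-2.794
aux → i_L1=-0.007070, i_L2=0.01800

6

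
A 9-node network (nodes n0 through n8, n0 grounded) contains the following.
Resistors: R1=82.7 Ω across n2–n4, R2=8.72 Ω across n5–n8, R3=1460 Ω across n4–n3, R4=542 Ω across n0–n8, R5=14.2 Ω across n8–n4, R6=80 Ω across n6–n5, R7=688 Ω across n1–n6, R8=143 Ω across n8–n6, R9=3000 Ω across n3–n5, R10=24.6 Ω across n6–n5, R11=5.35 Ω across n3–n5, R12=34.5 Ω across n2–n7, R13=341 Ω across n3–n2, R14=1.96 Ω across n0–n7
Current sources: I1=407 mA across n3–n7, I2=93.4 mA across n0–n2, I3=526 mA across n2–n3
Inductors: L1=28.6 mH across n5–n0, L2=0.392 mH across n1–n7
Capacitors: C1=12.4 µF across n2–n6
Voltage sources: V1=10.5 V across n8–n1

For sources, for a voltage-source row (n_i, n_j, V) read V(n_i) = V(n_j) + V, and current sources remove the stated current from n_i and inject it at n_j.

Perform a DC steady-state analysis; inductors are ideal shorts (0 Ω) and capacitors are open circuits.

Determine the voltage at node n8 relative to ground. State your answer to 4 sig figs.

MNA unknowns: 8 node voltages V₁..V_8 plus 3 source currents (L1, L2, V1)
R1: Y=0.01209 on G[2,4]
I1: z[3]−=0.407, z[7]+=0.407
R2: Y=0.1147 on G[5,8]
L1: row V5−V0=0, i_L1 at 5,0
R3: Y=0.0006849 on G[4,3]
L2: row V1−V7=0, i_L2 at 1,7
R4: Y=0.001845 on G[0,8]
R5: Y=0.07042 on G[8,4]
R6: Y=0.01250 on G[6,5]
R7: Y=0.001453 on G[1,6]
R8: Y=0.006993 on G[8,6]
R9: Y=0.0003333 on G[3,5]
I2: z[0]−=0.0934, z[2]+=0.0934
C1: Y=0.000 on G[2,6]
R10: Y=0.04065 on G[6,5]
R11: Y=0.1869 on G[3,5]
R12: Y=0.02899 on G[2,7]
R13: Y=0.002933 on G[3,2]
I3: z[2]−=0.526, z[3]+=0.526
R14: Y=0.5102 on G[0,7]
V1: row V8−V1=10.5, i_V1 at 8,1
solve → V1=-2.029, V2=-9.543, V3=0.4976, V4=5.787, V5=0.000, V6=0.9138, V7=-2.029, V8=8.471
aux → i_L1=1.113, i_L2=-1.225, i_V1=-1.229

8.471 V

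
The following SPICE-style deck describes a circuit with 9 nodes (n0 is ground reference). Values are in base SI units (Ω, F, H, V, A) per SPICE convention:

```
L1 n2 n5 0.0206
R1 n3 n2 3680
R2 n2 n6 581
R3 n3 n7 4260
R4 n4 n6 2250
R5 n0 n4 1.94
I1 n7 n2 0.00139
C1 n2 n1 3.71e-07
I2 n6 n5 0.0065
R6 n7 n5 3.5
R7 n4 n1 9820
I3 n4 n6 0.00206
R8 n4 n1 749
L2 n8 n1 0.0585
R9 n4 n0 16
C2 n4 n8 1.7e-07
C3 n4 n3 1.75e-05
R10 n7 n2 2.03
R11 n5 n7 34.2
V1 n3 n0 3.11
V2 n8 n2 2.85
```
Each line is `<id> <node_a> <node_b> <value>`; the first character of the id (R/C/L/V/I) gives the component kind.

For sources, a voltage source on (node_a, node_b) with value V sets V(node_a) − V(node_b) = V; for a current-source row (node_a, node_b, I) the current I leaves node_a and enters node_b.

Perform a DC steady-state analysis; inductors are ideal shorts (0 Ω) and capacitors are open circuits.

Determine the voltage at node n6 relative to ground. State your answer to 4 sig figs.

Apply KCL at each of the 8 non-ground nodes and solve the resulting linear system.
Node n1: branches {C1, R7, R8, L2} → V_1 = 3.048
Node n2: branches {L1, R1, R2, I1, C1, R10, V2} → V_2 = 0.1985
Node n3: branches {R1, R3, C3, V1} → V_3 = 3.110
Node n4: branches {R4, R5, R7, I3, R8, R9, C2, C3} → V_4 = 0.002552
Node n5: branches {L1, I2, R6, R11} → V_5 = 0.1985
Node n6: branches {R2, R4, I2, I3} → V_6 = -1.892
Node n7: branches {R3, I1, R6, R10, R11} → V_7 = 0.1976
Node n8: branches {L2, C2, V2} → V_8 = 3.048
Source currents: i(L1)=-0.006225, i(L2)=0.004377, i(V1)=-0.001475, i(V2)=-0.004377

-1.892 V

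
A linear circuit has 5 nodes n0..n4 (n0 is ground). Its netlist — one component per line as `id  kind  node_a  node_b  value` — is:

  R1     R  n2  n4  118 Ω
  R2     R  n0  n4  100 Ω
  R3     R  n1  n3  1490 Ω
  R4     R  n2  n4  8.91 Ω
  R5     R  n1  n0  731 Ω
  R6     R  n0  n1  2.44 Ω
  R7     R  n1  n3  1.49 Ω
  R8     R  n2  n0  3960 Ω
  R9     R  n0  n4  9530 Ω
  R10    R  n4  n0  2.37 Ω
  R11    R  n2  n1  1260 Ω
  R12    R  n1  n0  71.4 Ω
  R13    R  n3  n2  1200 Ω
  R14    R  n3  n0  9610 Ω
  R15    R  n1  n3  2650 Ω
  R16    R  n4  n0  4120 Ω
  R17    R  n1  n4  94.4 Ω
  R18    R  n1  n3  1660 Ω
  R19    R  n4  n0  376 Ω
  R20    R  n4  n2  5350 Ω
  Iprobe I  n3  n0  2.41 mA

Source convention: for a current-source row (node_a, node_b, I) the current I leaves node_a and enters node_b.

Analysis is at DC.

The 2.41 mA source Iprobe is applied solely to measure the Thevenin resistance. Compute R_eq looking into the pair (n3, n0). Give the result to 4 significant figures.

MNA unknowns: 4 node voltages V₁..V_4
R1: Y=0.008475 on G[2,4]
R2: Y=0.01000 on G[0,4]
R3: Y=0.0006711 on G[1,3]
R4: Y=0.1122 on G[2,4]
R5: Y=0.001368 on G[1,0]
R6: Y=0.4098 on G[0,1]
R7: Y=0.6711 on G[1,3]
R8: Y=0.0002525 on G[2,0]
R9: Y=0.0001049 on G[0,4]
R10: Y=0.4219 on G[4,0]
R11: Y=0.0007937 on G[2,1]
R12: Y=0.01401 on G[1,0]
R13: Y=0.0008333 on G[3,2]
R14: Y=0.0001041 on G[3,0]
R15: Y=0.0003774 on G[1,3]
R16: Y=0.0002427 on G[4,0]
R17: Y=0.01059 on G[1,4]
R18: Y=0.0006024 on G[1,3]
R19: Y=0.002660 on G[4,0]
R20: Y=0.0001869 on G[4,2]
Iprobe: z[3]−=0.00241, z[0]+=0.00241
solve → V1=-0.005505, V2=-0.0002514, V3=-0.009075, V4=-0.0001566

R_eq = 3.766 Ω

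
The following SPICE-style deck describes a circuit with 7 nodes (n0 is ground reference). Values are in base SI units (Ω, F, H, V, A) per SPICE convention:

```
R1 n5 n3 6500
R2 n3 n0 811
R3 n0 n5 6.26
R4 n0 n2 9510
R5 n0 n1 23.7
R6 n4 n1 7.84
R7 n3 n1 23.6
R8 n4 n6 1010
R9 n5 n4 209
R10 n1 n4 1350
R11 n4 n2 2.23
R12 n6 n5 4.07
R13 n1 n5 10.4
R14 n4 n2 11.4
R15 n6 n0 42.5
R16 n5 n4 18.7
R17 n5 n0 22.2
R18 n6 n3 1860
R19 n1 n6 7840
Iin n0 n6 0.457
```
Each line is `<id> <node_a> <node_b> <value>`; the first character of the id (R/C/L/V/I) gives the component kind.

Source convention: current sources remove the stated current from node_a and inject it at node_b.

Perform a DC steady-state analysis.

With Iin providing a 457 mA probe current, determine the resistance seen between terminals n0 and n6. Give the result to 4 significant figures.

Element admittances at DC:
  Y(R1) = 0.0001538 S between n5,n3
  Y(R2) = 0.001233 S between n3,n0
  Y(R3) = 0.1597 S between n0,n5
  Y(R4) = 0.0001052 S between n0,n2
  Y(R5) = 0.04219 S between n0,n1
  Y(R6) = 0.1276 S between n4,n1
  Y(R7) = 0.04237 S between n3,n1
  Y(R8) = 0.0009901 S between n4,n6
  Y(R9) = 0.004785 S between n5,n4
  Y(R10) = 0.0007407 S between n1,n4
  Y(R11) = 0.4484 S between n4,n2
  Y(R12) = 0.2457 S between n6,n5
  Y(R13) = 0.09615 S between n1,n5
  Y(R14) = 0.08772 S between n4,n2
  Y(R15) = 0.02353 S between n6,n0
  Y(R16) = 0.05348 S between n5,n4
  Y(R17) = 0.04505 S between n5,n0
  Y(R18) = 0.0005376 S between n6,n3
  Y(R19) = 0.0001276 S between n1,n6
  Iin: injects 0.457 A into n6 (from n0)
Assemble and solve the 6×6 MNA system:
  V(n1)=1.233  V(n2)=1.358  V(n3)=1.223  V(n4)=1.358  V(n5)=1.607  V(n6)=3.153

R_eq = 6.899 Ω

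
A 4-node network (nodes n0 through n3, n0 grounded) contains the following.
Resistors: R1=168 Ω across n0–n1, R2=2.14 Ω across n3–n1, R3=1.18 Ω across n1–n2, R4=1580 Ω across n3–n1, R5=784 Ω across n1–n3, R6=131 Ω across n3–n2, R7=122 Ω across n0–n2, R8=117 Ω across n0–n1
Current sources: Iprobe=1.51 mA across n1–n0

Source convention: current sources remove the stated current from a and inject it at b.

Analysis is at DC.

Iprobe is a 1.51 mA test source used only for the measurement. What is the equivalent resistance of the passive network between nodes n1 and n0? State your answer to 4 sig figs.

R_eq = 44.21 Ω

MNA unknowns: 3 node voltages V₁..V_3
R1: Y=0.005952 on G[0,1]
R2: Y=0.4673 on G[3,1]
R3: Y=0.8475 on G[1,2]
R4: Y=0.0006329 on G[3,1]
R5: Y=0.001276 on G[1,3]
R6: Y=0.007634 on G[3,2]
R7: Y=0.008197 on G[0,2]
R8: Y=0.008547 on G[0,1]
Iprobe: z[1]−=0.00151, z[0]+=0.00151
solve → V1=-0.06676, V2=-0.06613, V3=-0.06675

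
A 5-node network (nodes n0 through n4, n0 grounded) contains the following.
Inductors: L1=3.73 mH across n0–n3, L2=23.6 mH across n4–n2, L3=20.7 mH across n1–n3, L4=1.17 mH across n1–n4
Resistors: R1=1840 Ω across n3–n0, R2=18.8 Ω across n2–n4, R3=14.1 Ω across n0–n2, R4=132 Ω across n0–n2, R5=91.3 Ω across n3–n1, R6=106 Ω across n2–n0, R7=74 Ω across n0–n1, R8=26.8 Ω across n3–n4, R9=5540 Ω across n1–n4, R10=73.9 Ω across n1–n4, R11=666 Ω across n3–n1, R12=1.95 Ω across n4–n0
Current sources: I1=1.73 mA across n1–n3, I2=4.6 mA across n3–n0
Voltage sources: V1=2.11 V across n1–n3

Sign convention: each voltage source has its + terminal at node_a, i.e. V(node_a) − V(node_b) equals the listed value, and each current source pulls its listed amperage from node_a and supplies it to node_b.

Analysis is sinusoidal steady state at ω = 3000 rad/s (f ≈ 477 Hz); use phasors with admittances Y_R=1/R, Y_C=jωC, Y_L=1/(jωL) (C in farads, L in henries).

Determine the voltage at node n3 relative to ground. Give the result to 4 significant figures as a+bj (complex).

MNA unknowns: 4 node voltages V₁..V_4 plus 1 source current (V1)
L1: Y=0.000-0.08937j on G[0,3]
R1: Y=0.0005435+0.000j on G[3,0]
L2: Y=0.000-0.01412j on G[4,2]
R2: Y=0.05319+0.000j on G[2,4]
I1: z[1]−=0.00173, z[3]+=0.00173
R3: Y=0.07092+0.000j on G[0,2]
R4: Y=0.007576+0.000j on G[0,2]
R5: Y=0.01095+0.000j on G[3,1]
R6: Y=0.009434+0.000j on G[2,0]
I2: z[3]−=0.0046, z[0]+=0.0046
R7: Y=0.01351+0.000j on G[0,1]
R8: Y=0.03731+0.000j on G[3,4]
L3: Y=0.000-0.01610j on G[1,3]
R9: Y=0.0001805+0.000j on G[1,4]
R10: Y=0.01353+0.000j on G[1,4]
R11: Y=0.001502+0.000j on G[3,1]
L4: Y=0.000-0.2849j on G[1,4]
R12: Y=0.5128+0.000j on G[4,0]
V1: row V1−V3=2.11, i_V1 at 1,3
solve → V1=0.5216-0.08605j, V2=-0.01709-0.09848j, V3=-1.588-0.08605j, V4=-0.003106-0.2576j
aux → i_V1=-0.09111+0.1823j

-1.588-0.08605j V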